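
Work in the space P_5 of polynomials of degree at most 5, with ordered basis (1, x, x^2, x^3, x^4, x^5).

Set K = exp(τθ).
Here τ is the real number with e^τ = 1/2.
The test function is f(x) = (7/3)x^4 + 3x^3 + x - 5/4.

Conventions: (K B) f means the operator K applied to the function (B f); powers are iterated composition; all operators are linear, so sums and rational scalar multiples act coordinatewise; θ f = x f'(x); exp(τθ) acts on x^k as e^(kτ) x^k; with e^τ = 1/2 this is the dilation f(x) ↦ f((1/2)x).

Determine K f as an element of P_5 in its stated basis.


exp(τθ) x^k = e^(kτ) x^k; with e^τ = 1/2 this sends x^k to (1/2)^k x^k
x ↦ 1/2 x
x^3 ↦ 1/8 x^3
x^4 ↦ 1/16 x^4
applying this coordinatewise to f: exp(τθ) f = (7/48)x^4 + (3/8)x^3 + (1/2)x - 5/4

the image equals g(x) = (7/48)x^4 + (3/8)x^3 + (1/2)x - 5/4


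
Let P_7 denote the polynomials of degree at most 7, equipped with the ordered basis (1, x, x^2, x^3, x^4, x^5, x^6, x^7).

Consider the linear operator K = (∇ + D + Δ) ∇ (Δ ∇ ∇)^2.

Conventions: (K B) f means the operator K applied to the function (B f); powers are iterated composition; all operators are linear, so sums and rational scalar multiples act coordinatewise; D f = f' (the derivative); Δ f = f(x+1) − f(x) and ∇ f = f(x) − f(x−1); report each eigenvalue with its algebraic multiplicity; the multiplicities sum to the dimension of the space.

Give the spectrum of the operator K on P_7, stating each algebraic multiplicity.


image of 1: 0
image of x: 0
image of x^2: 0
image of x^3: 0
image of x^4: 0
image of x^5: 0
image of x^6: 0
image of x^7: 0
the matrix is upper triangular; its diagonal is (0, 0, 0, 0, 0, 0, 0, 0)
for a triangular matrix the eigenvalues are the diagonal entries, with algebraic multiplicity their repetition count

λ = 0 (multiplicity 8)


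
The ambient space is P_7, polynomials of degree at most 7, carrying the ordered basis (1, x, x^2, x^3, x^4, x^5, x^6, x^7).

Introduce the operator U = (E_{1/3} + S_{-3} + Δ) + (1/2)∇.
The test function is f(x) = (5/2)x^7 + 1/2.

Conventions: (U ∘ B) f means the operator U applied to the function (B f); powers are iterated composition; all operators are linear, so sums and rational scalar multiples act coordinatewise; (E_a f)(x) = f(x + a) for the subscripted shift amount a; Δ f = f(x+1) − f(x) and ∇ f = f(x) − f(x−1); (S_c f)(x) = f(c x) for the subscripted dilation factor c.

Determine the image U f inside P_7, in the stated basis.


the image equals g(x) = -5465x^7 + (385/12)x^6 + (385/12)x^5 + (14525/108)x^4 + (14525/324)x^3 + (25585/324)x^2 + (25585/2916)x + 41563/8748

E_{1/3} f = (5/2)x^7 + (35/6)x^6 + (35/6)x^5 + (175/54)x^4 + (175/162)x^3 + (35/162)x^2 + (35/1458)x + 1096/2187
S_{-3} f = -(10935/2)x^7 + 1/2
Δ f = (35/2)x^6 + (105/2)x^5 + (175/2)x^4 + (175/2)x^3 + (105/2)x^2 + (35/2)x + 5/2
(E_{1/3} + S_{-3} + Δ) f = -5465x^7 + (70/3)x^6 + (175/3)x^5 + (2450/27)x^4 + (7175/81)x^3 + (4270/81)x^2 + (12775/729)x + 7657/2187
∇ f = (35/2)x^6 - (105/2)x^5 + (175/2)x^4 - (175/2)x^3 + (105/2)x^2 - (35/2)x + 5/2
((1/2)∇) f = (35/4)x^6 - (105/4)x^5 + (175/4)x^4 - (175/4)x^3 + (105/4)x^2 - (35/4)x + 5/4
((E_{1/3} + S_{-3} + Δ) + (1/2)∇) f = -5465x^7 + (385/12)x^6 + (385/12)x^5 + (14525/108)x^4 + (14525/324)x^3 + (25585/324)x^2 + (25585/2916)x + 41563/8748


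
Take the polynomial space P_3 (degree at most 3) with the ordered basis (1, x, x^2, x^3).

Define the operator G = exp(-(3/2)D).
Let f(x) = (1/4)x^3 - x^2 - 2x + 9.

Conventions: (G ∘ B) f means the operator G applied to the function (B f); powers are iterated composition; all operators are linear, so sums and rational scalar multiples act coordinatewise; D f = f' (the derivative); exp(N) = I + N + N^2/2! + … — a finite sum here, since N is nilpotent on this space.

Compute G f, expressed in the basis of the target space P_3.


order-1 term: -(9/8)x^2 + 3x + 3
order-2 term: (27/16)x - 9/4
order-3 term: -27/32
the series for exp(-(3/2)D) f terminates at order 3
exp(-(3/2)D) f = (1/4)x^3 - (17/8)x^2 + (43/16)x + 285/32

g(x) = (1/4)x^3 - (17/8)x^2 + (43/16)x + 285/32


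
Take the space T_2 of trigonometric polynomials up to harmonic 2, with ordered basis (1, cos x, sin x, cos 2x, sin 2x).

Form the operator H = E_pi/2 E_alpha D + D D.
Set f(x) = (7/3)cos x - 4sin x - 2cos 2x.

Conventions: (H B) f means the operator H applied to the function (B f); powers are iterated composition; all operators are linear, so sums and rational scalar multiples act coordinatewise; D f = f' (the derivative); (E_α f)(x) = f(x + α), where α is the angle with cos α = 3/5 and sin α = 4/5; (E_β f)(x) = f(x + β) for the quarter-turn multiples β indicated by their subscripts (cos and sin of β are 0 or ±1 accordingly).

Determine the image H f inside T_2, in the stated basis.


D f = -4cos x - (7/3)sin x + 4sin 2x
E_alpha D f = -(64/15)cos x + (9/5)sin x + (96/25)cos 2x - (28/25)sin 2x
E_pi/2 E_alpha D f = (9/5)cos x + (64/15)sin x - (96/25)cos 2x + (28/25)sin 2x
D f = -4cos x - (7/3)sin x + 4sin 2x
D D f = -(7/3)cos x + 4sin x + 8cos 2x
(E_pi/2 E_alpha D + D D) f = -(8/15)cos x + (124/15)sin x + (104/25)cos 2x + (28/25)sin 2x

the result is g(x) = -(8/15)cos x + (124/15)sin x + (104/25)cos 2x + (28/25)sin 2x


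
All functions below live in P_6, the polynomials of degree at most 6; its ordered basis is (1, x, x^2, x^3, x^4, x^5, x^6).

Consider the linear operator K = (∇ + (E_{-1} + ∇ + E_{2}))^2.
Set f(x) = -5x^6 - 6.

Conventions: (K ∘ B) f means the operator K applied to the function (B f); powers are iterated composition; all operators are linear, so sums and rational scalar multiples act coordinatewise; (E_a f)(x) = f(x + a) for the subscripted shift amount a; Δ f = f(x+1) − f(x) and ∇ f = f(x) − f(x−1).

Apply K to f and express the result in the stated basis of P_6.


∇ f = -30x^5 + 75x^4 - 100x^3 + 75x^2 - 30x + 5
E_{-1} f = -5x^6 + 30x^5 - 75x^4 + 100x^3 - 75x^2 + 30x - 11
∇ f = -30x^5 + 75x^4 - 100x^3 + 75x^2 - 30x + 5
E_{2} f = -5x^6 - 60x^5 - 300x^4 - 800x^3 - 1200x^2 - 960x - 326
(E_{-1} + ∇ + E_{2}) f = -10x^6 - 60x^5 - 300x^4 - 800x^3 - 1200x^2 - 960x - 332
(∇ + (E_{-1} + ∇ + E_{2})) f = -10x^6 - 90x^5 - 225x^4 - 900x^3 - 1125x^2 - 990x - 327
∇ (∇ + (E_{-1} + ∇ + E_{2})) f = -60x^5 - 300x^4 - 200x^3 - 2100x^2 - 60x - 620
E_{-1} (∇ + (E_{-1} + ∇ + E_{2})) f = -10x^6 - 30x^5 + 75x^4 - 700x^3 + 975x^2 - 930x + 293
∇ (∇ + (E_{-1} + ∇ + E_{2})) f = -60x^5 - 300x^4 - 200x^3 - 2100x^2 - 60x - 620
E_{2} (∇ + (E_{-1} + ∇ + E_{2})) f = -10x^6 - 210x^5 - 1725x^4 - 7900x^3 - 21525x^2 - 32610x - 21127
(E_{-1} + ∇ + E_{2}) (∇ + (E_{-1} + ∇ + E_{2})) f = -20x^6 - 300x^5 - 1950x^4 - 8800x^3 - 22650x^2 - 33600x - 21454
(∇ + (E_{-1} + ∇ + E_{2})) (∇ + (E_{-1} + ∇ + E_{2})) f = -20x^6 - 360x^5 - 2250x^4 - 9000x^3 - 24750x^2 - 33660x - 22074

g(x) = -20x^6 - 360x^5 - 2250x^4 - 9000x^3 - 24750x^2 - 33660x - 22074


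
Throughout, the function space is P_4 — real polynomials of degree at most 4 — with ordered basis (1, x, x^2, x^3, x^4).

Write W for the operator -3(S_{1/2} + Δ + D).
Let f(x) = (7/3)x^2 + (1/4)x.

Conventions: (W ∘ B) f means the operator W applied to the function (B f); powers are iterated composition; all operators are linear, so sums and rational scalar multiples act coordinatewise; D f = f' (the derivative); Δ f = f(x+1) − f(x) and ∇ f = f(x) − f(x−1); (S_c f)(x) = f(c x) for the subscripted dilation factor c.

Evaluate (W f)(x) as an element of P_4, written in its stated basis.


g(x) = -(7/4)x^2 - (227/8)x - 17/2

S_{1/2} f = (7/12)x^2 + (1/8)x
Δ f = (14/3)x + 31/12
D f = (14/3)x + 1/4
(S_{1/2} + Δ + D) f = (7/12)x^2 + (227/24)x + 17/6
(-3(S_{1/2} + Δ + D)) f = -(7/4)x^2 - (227/8)x - 17/2


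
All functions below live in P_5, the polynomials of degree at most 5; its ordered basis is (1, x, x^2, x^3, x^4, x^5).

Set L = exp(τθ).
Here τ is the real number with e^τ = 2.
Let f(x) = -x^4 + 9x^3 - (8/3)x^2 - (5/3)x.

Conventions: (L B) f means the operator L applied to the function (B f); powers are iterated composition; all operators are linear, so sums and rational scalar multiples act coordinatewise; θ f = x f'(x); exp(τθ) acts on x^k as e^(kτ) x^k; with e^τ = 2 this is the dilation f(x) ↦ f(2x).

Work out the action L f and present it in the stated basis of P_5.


the image equals g(x) = -16x^4 + 72x^3 - (32/3)x^2 - (10/3)x

exp(τθ) x^k = e^(kτ) x^k; with e^τ = 2 this sends x^k to 2^k x^k
x ↦ 2 x
x^2 ↦ 4 x^2
x^3 ↦ 8 x^3
x^4 ↦ 16 x^4
applying this coordinatewise to f: exp(τθ) f = -16x^4 + 72x^3 - (32/3)x^2 - (10/3)x


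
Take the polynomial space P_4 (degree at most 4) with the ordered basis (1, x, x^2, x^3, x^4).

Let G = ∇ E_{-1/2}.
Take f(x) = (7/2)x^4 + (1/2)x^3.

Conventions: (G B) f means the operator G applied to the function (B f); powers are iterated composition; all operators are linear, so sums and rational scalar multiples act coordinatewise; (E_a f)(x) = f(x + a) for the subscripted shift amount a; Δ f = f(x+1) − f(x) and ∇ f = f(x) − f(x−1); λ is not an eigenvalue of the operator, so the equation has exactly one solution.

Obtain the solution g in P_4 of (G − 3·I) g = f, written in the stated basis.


the result is g(x) = -(7/6)x^4 - (31/18)x^3 + (53/18)x^2 + (19/54)x - 1145/648

write g with unknown coordinates in the stated basis and equate coefficients in (G − 3·I) g = f
solving from the highest basis element down gives g = -(7/6)x^4 - (31/18)x^3 + (53/18)x^2 + (19/54)x - 1145/648
check: G g = -(14/3)x^3 + (53/6)x^2 + (19/18)x - 1145/216
so G g − 3·g = (7/2)x^4 + (1/2)x^3 = f ✓


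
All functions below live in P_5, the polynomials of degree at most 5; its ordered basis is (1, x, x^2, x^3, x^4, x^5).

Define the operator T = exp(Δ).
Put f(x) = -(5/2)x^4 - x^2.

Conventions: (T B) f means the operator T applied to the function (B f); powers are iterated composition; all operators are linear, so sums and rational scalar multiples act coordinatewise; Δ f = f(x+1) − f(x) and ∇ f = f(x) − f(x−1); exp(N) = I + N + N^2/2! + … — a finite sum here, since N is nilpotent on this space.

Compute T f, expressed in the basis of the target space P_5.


order-1 term: -10x^3 - 15x^2 - 12x - 7/2
order-2 term: -15x^2 - 30x - 37/2
order-3 term: -10x - 15
order-4 term: -5/2
the series for exp(Δ) f terminates at order 4
exp(Δ) f = -(5/2)x^4 - 10x^3 - 31x^2 - 52x - 79/2

the result is g(x) = -(5/2)x^4 - 10x^3 - 31x^2 - 52x - 79/2


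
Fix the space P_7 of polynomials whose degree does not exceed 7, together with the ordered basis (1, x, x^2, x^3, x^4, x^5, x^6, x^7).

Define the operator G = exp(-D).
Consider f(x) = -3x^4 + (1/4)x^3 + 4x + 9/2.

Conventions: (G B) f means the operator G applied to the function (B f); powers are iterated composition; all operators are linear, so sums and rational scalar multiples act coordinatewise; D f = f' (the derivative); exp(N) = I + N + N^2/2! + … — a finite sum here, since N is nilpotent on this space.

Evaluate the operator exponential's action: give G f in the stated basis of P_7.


order-1 term: 12x^3 - (3/4)x^2 - 4
order-2 term: -18x^2 + (3/4)x
order-3 term: 12x - 1/4
order-4 term: -3
the series for exp(-D) f terminates at order 4
exp(-D) f = -3x^4 + (49/4)x^3 - (75/4)x^2 + (67/4)x - 11/4

the image equals g(x) = -3x^4 + (49/4)x^3 - (75/4)x^2 + (67/4)x - 11/4


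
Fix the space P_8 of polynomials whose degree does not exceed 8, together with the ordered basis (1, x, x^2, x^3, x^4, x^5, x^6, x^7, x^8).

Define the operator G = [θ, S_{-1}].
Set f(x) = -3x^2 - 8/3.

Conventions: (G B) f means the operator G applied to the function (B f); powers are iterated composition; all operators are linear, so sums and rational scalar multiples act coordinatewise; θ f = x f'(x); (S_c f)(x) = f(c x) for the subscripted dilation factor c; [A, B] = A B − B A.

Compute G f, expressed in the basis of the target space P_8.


the result is g(x) = 0

S_{-1} f = -3x^2 - 8/3
θ S_{-1} f = -6x^2
θ f = -6x^2
S_{-1} θ f = -6x^2
[θ, S_{-1}] f = 0


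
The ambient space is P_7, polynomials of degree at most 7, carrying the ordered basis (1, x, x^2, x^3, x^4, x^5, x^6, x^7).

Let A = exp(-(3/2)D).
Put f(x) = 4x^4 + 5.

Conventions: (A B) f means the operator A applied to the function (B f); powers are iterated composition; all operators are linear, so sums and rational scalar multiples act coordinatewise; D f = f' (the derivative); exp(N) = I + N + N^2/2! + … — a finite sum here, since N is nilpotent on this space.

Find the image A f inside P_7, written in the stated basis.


order-1 term: -24x^3
order-2 term: 54x^2
order-3 term: -54x
order-4 term: 81/4
the series for exp(-(3/2)D) f terminates at order 4
exp(-(3/2)D) f = 4x^4 - 24x^3 + 54x^2 - 54x + 101/4

g(x) = 4x^4 - 24x^3 + 54x^2 - 54x + 101/4


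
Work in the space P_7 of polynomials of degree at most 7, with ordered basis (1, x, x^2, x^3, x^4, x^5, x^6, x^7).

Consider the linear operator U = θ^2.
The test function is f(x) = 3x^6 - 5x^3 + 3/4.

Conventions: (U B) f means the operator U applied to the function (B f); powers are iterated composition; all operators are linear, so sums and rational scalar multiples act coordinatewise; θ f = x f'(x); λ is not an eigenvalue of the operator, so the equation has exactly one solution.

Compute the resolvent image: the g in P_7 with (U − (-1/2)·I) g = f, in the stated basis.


write g with unknown coordinates in the stated basis and equate coefficients in (U − (-1/2)·I) g = f
solving from the highest basis element down gives g = (6/73)x^6 - (10/19)x^3 + 3/2
check: U g = (216/73)x^6 - (90/19)x^3
so U g − (-1/2)·g = 3x^6 - 5x^3 + 3/4 = f ✓

g(x) = (6/73)x^6 - (10/19)x^3 + 3/2


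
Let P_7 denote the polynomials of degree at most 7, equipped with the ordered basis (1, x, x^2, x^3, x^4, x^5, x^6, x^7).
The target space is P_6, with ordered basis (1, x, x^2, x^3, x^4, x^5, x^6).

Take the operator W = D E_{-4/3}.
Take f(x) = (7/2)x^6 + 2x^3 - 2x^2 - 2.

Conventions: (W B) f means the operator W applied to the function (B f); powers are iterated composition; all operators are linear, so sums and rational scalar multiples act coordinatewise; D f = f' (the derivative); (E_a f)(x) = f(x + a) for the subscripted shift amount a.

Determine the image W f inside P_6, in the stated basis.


E_{-4/3} f = (7/2)x^6 - 28x^5 + (280/3)x^4 - (4426/27)x^3 + (4210/27)x^2 - (5872/81)x + 6830/729
D E_{-4/3} f = 21x^5 - 140x^4 + (1120/3)x^3 - (4426/9)x^2 + (8420/27)x - 5872/81

g(x) = 21x^5 - 140x^4 + (1120/3)x^3 - (4426/9)x^2 + (8420/27)x - 5872/81


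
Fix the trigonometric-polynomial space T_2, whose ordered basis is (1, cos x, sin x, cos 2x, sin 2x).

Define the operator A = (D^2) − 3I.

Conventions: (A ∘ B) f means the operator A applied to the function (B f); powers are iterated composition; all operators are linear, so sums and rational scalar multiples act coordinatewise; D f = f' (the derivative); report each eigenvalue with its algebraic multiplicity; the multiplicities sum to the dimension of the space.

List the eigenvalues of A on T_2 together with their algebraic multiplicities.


λ = -7 (multiplicity 2), λ = -4 (multiplicity 2), λ = -3 (multiplicity 1)

image of 1: -3
image of cos x: -4cos x
image of sin x: -4sin x
image of cos 2x: -7cos 2x
image of sin 2x: -7sin 2x
the matrix is diagonal; its diagonal is (-3, -4, -4, -7, -7)
for a triangular matrix the eigenvalues are the diagonal entries, with algebraic multiplicity their repetition count


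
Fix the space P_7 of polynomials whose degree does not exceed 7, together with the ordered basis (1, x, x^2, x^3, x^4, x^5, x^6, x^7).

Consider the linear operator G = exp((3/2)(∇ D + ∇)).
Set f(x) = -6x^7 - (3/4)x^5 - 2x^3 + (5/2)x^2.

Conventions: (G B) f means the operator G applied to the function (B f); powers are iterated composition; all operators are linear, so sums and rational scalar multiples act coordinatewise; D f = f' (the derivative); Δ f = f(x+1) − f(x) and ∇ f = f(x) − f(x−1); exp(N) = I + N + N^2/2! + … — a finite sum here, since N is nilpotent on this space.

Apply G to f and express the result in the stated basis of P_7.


the result is g(x) = -6x^7 - 63x^6 - (1893/4)x^5 - (12015/8)x^4 - (15713/4)x^3 - (12383/4)x^2 - (255021/64)x + 86865/128

order-1 term: -63x^6 - 189x^5 + (4995/8)x^4 - (3825/4)x^3 + (1539/2)x^2 - (2667/8)x + 273/4
order-2 term: -(567/2)x^5 - (2835/2)x^4 + (18765/8)x^3 + (10935/8)x^2 - (91773/16)x + 55953/16
order-3 term: -(2835/4)x^4 - (8505/2)x^3 + (33615/16)x^2 + (134865/16)x - 194859/32
order-4 term: -(8505/8)x^3 - (25515/4)x^2 - (69255/64)x + 202905/32
order-5 term: -(15309/16)x^2 - (76545/16)x - 204849/128
order-6 term: -(15309/32)x - 45927/32
order-7 term: -6561/64
the series for exp((3/2)(∇ D + ∇)) f terminates at order 7
exp((3/2)(∇ D + ∇)) f = -6x^7 - 63x^6 - (1893/4)x^5 - (12015/8)x^4 - (15713/4)x^3 - (12383/4)x^2 - (255021/64)x + 86865/128


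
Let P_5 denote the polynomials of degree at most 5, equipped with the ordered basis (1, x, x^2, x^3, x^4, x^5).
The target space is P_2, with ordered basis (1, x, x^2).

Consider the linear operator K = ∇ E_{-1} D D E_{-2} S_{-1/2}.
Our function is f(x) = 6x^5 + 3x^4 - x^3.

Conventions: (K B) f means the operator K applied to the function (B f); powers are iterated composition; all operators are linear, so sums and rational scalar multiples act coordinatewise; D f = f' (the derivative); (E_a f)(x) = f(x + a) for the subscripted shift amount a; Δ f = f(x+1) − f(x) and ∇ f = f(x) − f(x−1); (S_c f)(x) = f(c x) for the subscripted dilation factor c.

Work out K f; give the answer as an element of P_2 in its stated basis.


g(x) = -(45/4)x^2 + (333/4)x - 615/4

S_{-1/2} f = -(3/16)x^5 + (3/16)x^4 + (1/8)x^3
E_{-2} S_{-1/2} f = -(3/16)x^5 + (33/16)x^4 - (71/8)x^3 + (75/4)x^2 - (39/2)x + 8
D (E_{-2} S_{-1/2}) f = -(15/16)x^4 + (33/4)x^3 - (213/8)x^2 + (75/2)x - 39/2
D D (E_{-2} S_{-1/2}) f = -(15/4)x^3 + (99/4)x^2 - (213/4)x + 75/2
E_{-1} (D D) (E_{-2} S_{-1/2}) f = -(15/4)x^3 + 36x^2 - 114x + 477/4
∇ E_{-1} (D D) (E_{-2} S_{-1/2}) f = -(45/4)x^2 + (333/4)x - 615/4


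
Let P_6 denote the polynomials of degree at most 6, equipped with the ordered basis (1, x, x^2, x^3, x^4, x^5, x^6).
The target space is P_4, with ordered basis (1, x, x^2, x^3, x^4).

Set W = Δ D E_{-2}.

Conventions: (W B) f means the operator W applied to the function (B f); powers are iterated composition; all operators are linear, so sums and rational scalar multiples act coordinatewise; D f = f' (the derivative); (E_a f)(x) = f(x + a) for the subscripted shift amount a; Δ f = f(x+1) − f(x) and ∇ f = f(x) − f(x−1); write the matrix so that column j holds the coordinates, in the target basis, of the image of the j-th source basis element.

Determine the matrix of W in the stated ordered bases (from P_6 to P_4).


the matrix is [[0, 0, 2, -9, 28, -75, 186]; [0, 0, 0, 6, -36, 140, -450]; [0, 0, 0, 0, 12, -90, 420]; [0, 0, 0, 0, 0, 20, -180]; [0, 0, 0, 0, 0, 0, 30]] (rows listed top to bottom)

image of 1: 0
image of x: 0
image of x^2: 2
image of x^3: 6x - 9
image of x^4: 12x^2 - 36x + 28
image of x^5: 20x^3 - 90x^2 + 140x - 75
image of x^6: 30x^4 - 180x^3 + 420x^2 - 450x + 186
each image's coordinates form column j of the matrix


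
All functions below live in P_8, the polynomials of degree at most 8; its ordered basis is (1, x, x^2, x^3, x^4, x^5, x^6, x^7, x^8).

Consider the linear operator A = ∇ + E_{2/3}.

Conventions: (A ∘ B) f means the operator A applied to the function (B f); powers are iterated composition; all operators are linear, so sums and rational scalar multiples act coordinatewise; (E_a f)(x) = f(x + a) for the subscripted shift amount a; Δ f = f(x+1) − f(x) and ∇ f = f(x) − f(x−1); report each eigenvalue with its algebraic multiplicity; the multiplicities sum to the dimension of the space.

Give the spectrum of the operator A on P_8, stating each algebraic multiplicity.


image of 1: 1
image of x: x + 5/3
image of x^2: x^2 + (10/3)x - 5/9
image of x^3: x^3 + 5x^2 - (5/3)x + 35/27
image of x^4: x^4 + (20/3)x^3 - (10/3)x^2 + (140/27)x - 65/81
image of x^5: x^5 + (25/3)x^4 - (50/9)x^3 + (350/27)x^2 - (325/81)x + 275/243
image of x^6: x^6 + 10x^5 - (25/3)x^4 + (700/27)x^3 - (325/27)x^2 + (550/81)x - 665/729
image of x^7: x^7 + (35/3)x^6 - (35/3)x^5 + (1225/27)x^4 - (2275/81)x^3 + (1925/81)x^2 - (4655/729)x + 2315/2187
image of x^8: x^8 + (40/3)x^7 - (140/9)x^6 + (1960/27)x^5 - (4550/81)x^4 + (15400/243)x^3 - (18620/729)x^2 + (18520/2187)x - 6305/6561
the matrix is upper triangular; its diagonal is (1, 1, 1, 1, 1, 1, 1, 1, 1)
for a triangular matrix the eigenvalues are the diagonal entries, with algebraic multiplicity their repetition count

λ = 1 (multiplicity 9)


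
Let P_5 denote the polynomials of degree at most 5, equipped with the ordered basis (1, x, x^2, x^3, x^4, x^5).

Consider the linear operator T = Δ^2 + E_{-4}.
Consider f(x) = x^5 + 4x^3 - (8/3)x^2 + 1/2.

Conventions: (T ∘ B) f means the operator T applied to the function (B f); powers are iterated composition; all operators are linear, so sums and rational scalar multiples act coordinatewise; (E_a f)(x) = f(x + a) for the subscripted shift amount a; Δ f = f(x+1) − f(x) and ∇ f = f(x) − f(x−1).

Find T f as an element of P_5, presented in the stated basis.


the result is g(x) = x^5 - 20x^4 + 184x^3 - (1892/3)x^2 + (4762/3)x - 2547/2

Δ f = 5x^4 + 10x^3 + 22x^2 + (35/3)x + 7/3
Δ Δ f = 20x^3 + 60x^2 + 94x + 146/3
E_{-4} f = x^5 - 20x^4 + 164x^3 - (2072/3)x^2 + (4480/3)x - 7933/6
(Δ^2 + E_{-4}) f = x^5 - 20x^4 + 184x^3 - (1892/3)x^2 + (4762/3)x - 2547/2


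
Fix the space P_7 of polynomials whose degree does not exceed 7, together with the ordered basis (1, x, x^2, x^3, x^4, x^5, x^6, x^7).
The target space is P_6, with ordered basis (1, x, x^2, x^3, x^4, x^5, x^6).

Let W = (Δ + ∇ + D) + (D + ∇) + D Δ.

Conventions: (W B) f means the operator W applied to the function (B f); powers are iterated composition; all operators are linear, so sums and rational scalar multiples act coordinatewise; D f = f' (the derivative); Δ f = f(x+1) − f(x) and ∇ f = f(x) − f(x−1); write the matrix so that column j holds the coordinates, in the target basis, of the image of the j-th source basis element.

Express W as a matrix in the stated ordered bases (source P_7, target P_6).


the matrix is [[0, 5, 1, 6, 3, 8, 5, 10]; [0, 0, 10, 3, 24, 15, 48, 35]; [0, 0, 0, 15, 6, 60, 45, 168]; [0, 0, 0, 0, 20, 10, 120, 105]; [0, 0, 0, 0, 0, 25, 15, 210]; [0, 0, 0, 0, 0, 0, 30, 21]; [0, 0, 0, 0, 0, 0, 0, 35]] (rows listed top to bottom)

image of 1: 0
image of x: 5
image of x^2: 10x + 1
image of x^3: 15x^2 + 3x + 6
image of x^4: 20x^3 + 6x^2 + 24x + 3
image of x^5: 25x^4 + 10x^3 + 60x^2 + 15x + 8
image of x^6: 30x^5 + 15x^4 + 120x^3 + 45x^2 + 48x + 5
image of x^7: 35x^6 + 21x^5 + 210x^4 + 105x^3 + 168x^2 + 35x + 10
each image's coordinates form column j of the matrix


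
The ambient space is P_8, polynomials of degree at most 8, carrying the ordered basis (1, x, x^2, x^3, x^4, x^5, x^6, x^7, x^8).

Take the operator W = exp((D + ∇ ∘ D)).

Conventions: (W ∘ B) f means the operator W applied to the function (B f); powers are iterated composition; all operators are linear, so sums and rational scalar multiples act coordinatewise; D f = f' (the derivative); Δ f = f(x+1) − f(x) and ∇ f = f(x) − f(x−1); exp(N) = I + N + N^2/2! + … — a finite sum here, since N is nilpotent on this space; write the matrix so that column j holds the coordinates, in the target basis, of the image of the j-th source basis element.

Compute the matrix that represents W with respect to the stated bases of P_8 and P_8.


image of 1: 1
image of x: x + 1
image of x^2: x^2 + 2x + 3
image of x^3: x^3 + 3x^2 + 9x + 4
image of x^4: x^4 + 4x^3 + 18x^2 + 16x + 17
image of x^5: x^5 + 5x^4 + 30x^3 + 40x^2 + 85x + 6
image of x^6: x^6 + 6x^5 + 45x^4 + 80x^3 + 255x^2 + 36x + 157
image of x^7: x^7 + 7x^6 + 63x^5 + 140x^4 + 595x^3 + 126x^2 + 1099x - 412
image of x^8: x^8 + 8x^7 + 84x^6 + 224x^5 + 1190x^4 + 336x^3 + 4396x^2 - 3296x + 3425
each image's coordinates form column j of the matrix

the matrix is [[1, 1, 3, 4, 17, 6, 157, -412, 3425]; [0, 1, 2, 9, 16, 85, 36, 1099, -3296]; [0, 0, 1, 3, 18, 40, 255, 126, 4396]; [0, 0, 0, 1, 4, 30, 80, 595, 336]; [0, 0, 0, 0, 1, 5, 45, 140, 1190]; [0, 0, 0, 0, 0, 1, 6, 63, 224]; [0, 0, 0, 0, 0, 0, 1, 7, 84]; [0, 0, 0, 0, 0, 0, 0, 1, 8]; [0, 0, 0, 0, 0, 0, 0, 0, 1]] (rows listed top to bottom)


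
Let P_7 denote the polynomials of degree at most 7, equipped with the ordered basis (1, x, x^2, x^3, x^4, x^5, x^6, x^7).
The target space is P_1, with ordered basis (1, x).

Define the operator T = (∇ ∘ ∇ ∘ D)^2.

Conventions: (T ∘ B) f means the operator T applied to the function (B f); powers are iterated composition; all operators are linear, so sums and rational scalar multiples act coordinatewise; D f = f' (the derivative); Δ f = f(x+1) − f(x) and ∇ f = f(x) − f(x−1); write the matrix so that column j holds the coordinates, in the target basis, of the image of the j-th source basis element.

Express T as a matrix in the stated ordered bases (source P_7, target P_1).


the matrix is [[0, 0, 0, 0, 0, 0, 720, -10080]; [0, 0, 0, 0, 0, 0, 0, 5040]] (rows listed top to bottom)

image of 1: 0
image of x: 0
image of x^2: 0
image of x^3: 0
image of x^4: 0
image of x^5: 0
image of x^6: 720
image of x^7: 5040x - 10080
each image's coordinates form column j of the matrix


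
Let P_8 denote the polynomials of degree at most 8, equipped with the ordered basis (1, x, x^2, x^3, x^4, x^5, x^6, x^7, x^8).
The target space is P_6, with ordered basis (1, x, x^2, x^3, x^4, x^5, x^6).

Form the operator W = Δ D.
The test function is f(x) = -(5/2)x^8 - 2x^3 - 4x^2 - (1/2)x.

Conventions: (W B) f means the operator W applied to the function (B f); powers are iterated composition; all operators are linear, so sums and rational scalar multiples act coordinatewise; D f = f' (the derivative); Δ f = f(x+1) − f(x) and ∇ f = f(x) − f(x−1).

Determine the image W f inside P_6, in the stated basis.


the image equals g(x) = -140x^6 - 420x^5 - 700x^4 - 700x^3 - 420x^2 - 152x - 34

D f = -20x^7 - 6x^2 - 8x - 1/2
Δ D f = -140x^6 - 420x^5 - 700x^4 - 700x^3 - 420x^2 - 152x - 34


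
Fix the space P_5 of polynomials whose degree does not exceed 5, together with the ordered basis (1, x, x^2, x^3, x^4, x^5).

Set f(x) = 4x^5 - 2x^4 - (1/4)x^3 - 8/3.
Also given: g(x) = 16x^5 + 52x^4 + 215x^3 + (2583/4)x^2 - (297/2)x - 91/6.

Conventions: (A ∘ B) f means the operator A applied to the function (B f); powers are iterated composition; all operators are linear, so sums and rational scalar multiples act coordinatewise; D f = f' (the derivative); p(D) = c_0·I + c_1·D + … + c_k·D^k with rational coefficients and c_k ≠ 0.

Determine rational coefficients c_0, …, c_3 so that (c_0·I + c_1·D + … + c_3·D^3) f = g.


c_0 = 4, c_1 = 3, c_2 = 3, c_3 = 3

D^0 f = 4x^5 - 2x^4 - (1/4)x^3 - 8/3
D^1 f = 20x^4 - 8x^3 - (3/4)x^2
D^2 f = 80x^3 - 24x^2 - (3/2)x
D^3 f = 240x^2 - 48x - 3/2
matching coefficients of g against c_0 f + c_1 Df + … from the top degree down determines the c_i
solution: c_0 = 4, c_1 = 3, c_2 = 3, c_3 = 3


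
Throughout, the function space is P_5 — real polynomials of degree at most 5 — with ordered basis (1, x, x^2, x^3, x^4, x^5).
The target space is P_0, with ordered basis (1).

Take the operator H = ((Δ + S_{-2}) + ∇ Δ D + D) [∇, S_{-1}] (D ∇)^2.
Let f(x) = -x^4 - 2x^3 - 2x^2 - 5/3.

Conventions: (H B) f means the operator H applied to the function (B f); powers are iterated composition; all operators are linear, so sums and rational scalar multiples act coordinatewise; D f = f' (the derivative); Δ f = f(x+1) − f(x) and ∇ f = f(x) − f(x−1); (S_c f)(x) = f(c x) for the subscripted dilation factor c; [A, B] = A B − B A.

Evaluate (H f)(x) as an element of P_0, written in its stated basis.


the result is g(x) = 0

∇ f = -4x^3 - 2x + 1
D ∇ f = -12x^2 - 2
∇ (D ∇) f = -24x + 12
D ∇ (D ∇) f = -24
S_{-1} (D ∇)^2 f = -24
∇ S_{-1} (D ∇)^2 f = 0
∇ (D ∇)^2 f = 0
S_{-1} ∇ (D ∇)^2 f = 0
[∇, S_{-1}] (D ∇)^2 f = 0
Δ [∇, S_{-1}] (D ∇)^2 f = 0
S_{-2} [∇, S_{-1}] (D ∇)^2 f = 0
(Δ + S_{-2}) [∇, S_{-1}] (D ∇)^2 f = 0
D [∇, S_{-1}] (D ∇)^2 f = 0
Δ D [∇, S_{-1}] (D ∇)^2 f = 0
∇ Δ D [∇, S_{-1}] (D ∇)^2 f = 0
D [∇, S_{-1}] (D ∇)^2 f = 0
((Δ + S_{-2}) + ∇ Δ D + D) [∇, S_{-1}] (D ∇)^2 f = 0


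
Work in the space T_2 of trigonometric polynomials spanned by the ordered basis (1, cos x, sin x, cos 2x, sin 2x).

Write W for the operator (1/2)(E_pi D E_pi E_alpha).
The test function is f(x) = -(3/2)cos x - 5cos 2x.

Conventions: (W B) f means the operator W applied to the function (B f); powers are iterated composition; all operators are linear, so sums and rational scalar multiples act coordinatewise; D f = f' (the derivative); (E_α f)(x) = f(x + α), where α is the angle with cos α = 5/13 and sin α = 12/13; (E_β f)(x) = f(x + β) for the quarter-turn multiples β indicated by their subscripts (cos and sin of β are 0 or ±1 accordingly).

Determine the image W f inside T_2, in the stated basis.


E_alpha f = -(15/26)cos x + (18/13)sin x + (595/169)cos 2x + (600/169)sin 2x
E_pi E_alpha f = (15/26)cos x - (18/13)sin x + (595/169)cos 2x + (600/169)sin 2x
D E_pi E_alpha f = -(18/13)cos x - (15/26)sin x + (1200/169)cos 2x - (1190/169)sin 2x
E_pi (D E_pi E_alpha) f = (18/13)cos x + (15/26)sin x + (1200/169)cos 2x - (1190/169)sin 2x
((1/2)(E_pi D E_pi E_alpha)) f = (9/13)cos x + (15/52)sin x + (600/169)cos 2x - (595/169)sin 2x

g(x) = (9/13)cos x + (15/52)sin x + (600/169)cos 2x - (595/169)sin 2x


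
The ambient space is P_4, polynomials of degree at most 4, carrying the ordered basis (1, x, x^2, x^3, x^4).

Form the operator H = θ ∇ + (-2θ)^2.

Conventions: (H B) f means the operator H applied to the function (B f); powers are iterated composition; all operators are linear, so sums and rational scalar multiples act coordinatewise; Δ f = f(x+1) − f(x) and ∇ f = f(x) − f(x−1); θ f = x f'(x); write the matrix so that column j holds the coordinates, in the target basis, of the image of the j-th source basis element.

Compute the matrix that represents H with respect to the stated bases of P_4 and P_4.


the matrix is [[0, 0, 0, 0, 0]; [0, 4, 2, -3, 4]; [0, 0, 16, 6, -12]; [0, 0, 0, 36, 12]; [0, 0, 0, 0, 64]] (rows listed top to bottom)

image of 1: 0
image of x: 4x
image of x^2: 16x^2 + 2x
image of x^3: 36x^3 + 6x^2 - 3x
image of x^4: 64x^4 + 12x^3 - 12x^2 + 4x
each image's coordinates form column j of the matrix


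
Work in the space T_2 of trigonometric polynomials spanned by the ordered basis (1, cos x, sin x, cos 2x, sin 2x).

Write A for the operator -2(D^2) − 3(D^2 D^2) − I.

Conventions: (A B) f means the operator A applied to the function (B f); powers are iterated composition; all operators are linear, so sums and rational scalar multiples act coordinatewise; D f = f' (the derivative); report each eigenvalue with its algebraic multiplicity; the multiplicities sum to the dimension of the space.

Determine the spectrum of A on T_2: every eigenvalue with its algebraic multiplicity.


λ = -41 (multiplicity 2), λ = -2 (multiplicity 2), λ = -1 (multiplicity 1)

image of 1: -1
image of cos x: -2cos x
image of sin x: -2sin x
image of cos 2x: -41cos 2x
image of sin 2x: -41sin 2x
the matrix is diagonal; its diagonal is (-1, -2, -2, -41, -41)
for a triangular matrix the eigenvalues are the diagonal entries, with algebraic multiplicity their repetition count


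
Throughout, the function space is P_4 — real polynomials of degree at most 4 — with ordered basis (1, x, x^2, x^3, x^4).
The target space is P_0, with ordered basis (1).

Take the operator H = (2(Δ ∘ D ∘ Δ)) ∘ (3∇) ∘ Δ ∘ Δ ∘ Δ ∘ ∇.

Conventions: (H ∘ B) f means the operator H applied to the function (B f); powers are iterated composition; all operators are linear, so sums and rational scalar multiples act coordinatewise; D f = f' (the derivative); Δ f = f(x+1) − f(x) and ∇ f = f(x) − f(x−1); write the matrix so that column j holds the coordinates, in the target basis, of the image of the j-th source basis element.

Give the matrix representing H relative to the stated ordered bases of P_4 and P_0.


image of 1: 0
image of x: 0
image of x^2: 0
image of x^3: 0
image of x^4: 0
each image's coordinates form column j of the matrix

the matrix is [[0, 0, 0, 0, 0]] (rows listed top to bottom)


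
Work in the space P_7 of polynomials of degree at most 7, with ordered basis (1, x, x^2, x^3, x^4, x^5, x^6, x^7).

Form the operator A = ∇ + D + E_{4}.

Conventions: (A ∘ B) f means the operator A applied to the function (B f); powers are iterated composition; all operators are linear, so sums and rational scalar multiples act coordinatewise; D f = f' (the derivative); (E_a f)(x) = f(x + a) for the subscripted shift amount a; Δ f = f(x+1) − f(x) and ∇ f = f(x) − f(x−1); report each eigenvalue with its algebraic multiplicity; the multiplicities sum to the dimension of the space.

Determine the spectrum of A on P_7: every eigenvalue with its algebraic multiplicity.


image of 1: 1
image of x: x + 6
image of x^2: x^2 + 12x + 15
image of x^3: x^3 + 18x^2 + 45x + 65
image of x^4: x^4 + 24x^3 + 90x^2 + 260x + 255
image of x^5: x^5 + 30x^4 + 150x^3 + 650x^2 + 1275x + 1025
image of x^6: x^6 + 36x^5 + 225x^4 + 1300x^3 + 3825x^2 + 6150x + 4095
image of x^7: x^7 + 42x^6 + 315x^5 + 2275x^4 + 8925x^3 + 21525x^2 + 28665x + 16385
the matrix is upper triangular; its diagonal is (1, 1, 1, 1, 1, 1, 1, 1)
for a triangular matrix the eigenvalues are the diagonal entries, with algebraic multiplicity their repetition count

λ = 1 (multiplicity 8)


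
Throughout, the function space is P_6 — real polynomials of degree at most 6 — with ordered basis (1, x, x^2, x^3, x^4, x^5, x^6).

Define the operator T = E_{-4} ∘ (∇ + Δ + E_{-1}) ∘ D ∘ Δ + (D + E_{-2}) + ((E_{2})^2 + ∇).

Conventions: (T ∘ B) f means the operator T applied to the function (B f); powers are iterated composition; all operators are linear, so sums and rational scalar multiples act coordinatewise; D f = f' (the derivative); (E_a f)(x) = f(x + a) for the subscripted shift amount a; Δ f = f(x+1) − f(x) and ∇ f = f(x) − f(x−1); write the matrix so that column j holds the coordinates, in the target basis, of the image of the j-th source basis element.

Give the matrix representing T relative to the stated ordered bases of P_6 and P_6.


image of 1: 2
image of x: 2x + 4
image of x^2: 2x^2 + 8x + 21
image of x^3: 2x^3 + 12x^2 + 63x + 42
image of x^4: 2x^4 + 16x^3 + 126x^2 + 168x + 347
image of x^5: 2x^5 + 20x^4 + 210x^3 + 420x^2 + 1735x + 668
image of x^6: 2x^6 + 24x^5 + 315x^4 + 840x^3 + 5205x^2 + 4008x + 5425
each image's coordinates form column j of the matrix

the matrix is [[2, 4, 21, 42, 347, 668, 5425]; [0, 2, 8, 63, 168, 1735, 4008]; [0, 0, 2, 12, 126, 420, 5205]; [0, 0, 0, 2, 16, 210, 840]; [0, 0, 0, 0, 2, 20, 315]; [0, 0, 0, 0, 0, 2, 24]; [0, 0, 0, 0, 0, 0, 2]] (rows listed top to bottom)


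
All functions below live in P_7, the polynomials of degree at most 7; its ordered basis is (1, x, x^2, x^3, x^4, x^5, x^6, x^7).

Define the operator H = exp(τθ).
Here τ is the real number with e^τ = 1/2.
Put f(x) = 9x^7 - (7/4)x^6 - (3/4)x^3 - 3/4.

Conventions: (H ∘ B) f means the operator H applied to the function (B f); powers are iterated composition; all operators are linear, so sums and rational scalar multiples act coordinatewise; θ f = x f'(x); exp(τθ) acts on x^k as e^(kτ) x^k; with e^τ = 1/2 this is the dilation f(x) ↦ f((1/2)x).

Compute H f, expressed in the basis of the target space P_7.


exp(τθ) x^k = e^(kτ) x^k; with e^τ = 1/2 this sends x^k to (1/2)^k x^k
x^3 ↦ 1/8 x^3
x^6 ↦ 1/64 x^6
x^7 ↦ 1/128 x^7
applying this coordinatewise to f: exp(τθ) f = (9/128)x^7 - (7/256)x^6 - (3/32)x^3 - 3/4

g(x) = (9/128)x^7 - (7/256)x^6 - (3/32)x^3 - 3/4


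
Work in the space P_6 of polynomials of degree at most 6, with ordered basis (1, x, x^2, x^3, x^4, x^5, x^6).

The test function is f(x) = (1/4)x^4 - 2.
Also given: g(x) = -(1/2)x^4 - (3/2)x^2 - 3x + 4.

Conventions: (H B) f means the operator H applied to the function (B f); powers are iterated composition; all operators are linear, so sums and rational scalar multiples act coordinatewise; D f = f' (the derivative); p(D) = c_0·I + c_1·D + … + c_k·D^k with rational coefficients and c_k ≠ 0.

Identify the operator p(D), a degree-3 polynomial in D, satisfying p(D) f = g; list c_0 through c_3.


c_0 = -2, c_1 = 0, c_2 = -1/2, c_3 = -1/2

D^0 f = (1/4)x^4 - 2
D^1 f = x^3
D^2 f = 3x^2
D^3 f = 6x
matching coefficients of g against c_0 f + c_1 Df + … from the top degree down determines the c_i
solution: c_0 = -2, c_1 = 0, c_2 = -1/2, c_3 = -1/2


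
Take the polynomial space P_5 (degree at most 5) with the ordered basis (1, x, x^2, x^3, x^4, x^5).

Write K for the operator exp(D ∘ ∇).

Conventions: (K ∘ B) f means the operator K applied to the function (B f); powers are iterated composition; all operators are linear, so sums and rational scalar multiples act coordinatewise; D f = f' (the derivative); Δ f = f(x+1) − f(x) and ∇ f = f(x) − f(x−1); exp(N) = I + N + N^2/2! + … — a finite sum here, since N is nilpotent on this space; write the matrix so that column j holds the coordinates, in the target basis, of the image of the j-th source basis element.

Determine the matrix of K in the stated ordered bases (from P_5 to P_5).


image of 1: 1
image of x: x
image of x^2: x^2 + 2
image of x^3: x^3 + 6x - 3
image of x^4: x^4 + 12x^2 - 12x + 16
image of x^5: x^5 + 20x^3 - 30x^2 + 80x - 65
each image's coordinates form column j of the matrix

the matrix is [[1, 0, 2, -3, 16, -65]; [0, 1, 0, 6, -12, 80]; [0, 0, 1, 0, 12, -30]; [0, 0, 0, 1, 0, 20]; [0, 0, 0, 0, 1, 0]; [0, 0, 0, 0, 0, 1]] (rows listed top to bottom)


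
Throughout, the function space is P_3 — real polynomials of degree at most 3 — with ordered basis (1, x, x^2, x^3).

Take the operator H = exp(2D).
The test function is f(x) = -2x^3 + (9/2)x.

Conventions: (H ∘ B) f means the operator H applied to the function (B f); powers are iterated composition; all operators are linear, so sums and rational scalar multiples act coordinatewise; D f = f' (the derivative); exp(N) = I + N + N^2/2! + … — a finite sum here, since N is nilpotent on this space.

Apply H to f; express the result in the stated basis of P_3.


g(x) = -2x^3 - 12x^2 - (39/2)x - 7

order-1 term: -12x^2 + 9
order-2 term: -24x
order-3 term: -16
the series for exp(2D) f terminates at order 3
exp(2D) f = -2x^3 - 12x^2 - (39/2)x - 7


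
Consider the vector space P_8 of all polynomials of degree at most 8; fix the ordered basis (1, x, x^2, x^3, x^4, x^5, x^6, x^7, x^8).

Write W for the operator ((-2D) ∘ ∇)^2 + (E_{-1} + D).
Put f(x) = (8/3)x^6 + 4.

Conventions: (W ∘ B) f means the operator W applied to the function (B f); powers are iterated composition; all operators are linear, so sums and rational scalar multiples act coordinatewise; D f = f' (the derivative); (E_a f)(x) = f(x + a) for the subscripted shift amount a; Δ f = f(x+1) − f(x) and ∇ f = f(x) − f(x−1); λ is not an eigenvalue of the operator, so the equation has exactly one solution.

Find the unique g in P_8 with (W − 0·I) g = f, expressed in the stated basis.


the image equals g(x) = (8/3)x^6 - 40x^4 + (160/3)x^3 - 3640x^2 + 7376x + 9284/3

write g with unknown coordinates in the stated basis and equate coefficients in (W − 0·I) g = f
solving from the highest basis element down gives g = (8/3)x^6 - 40x^4 + (160/3)x^3 - 3640x^2 + 7376x + 9284/3
check: W g = (8/3)x^6 + 4
so W g − 0·g = (8/3)x^6 + 4 = f ✓


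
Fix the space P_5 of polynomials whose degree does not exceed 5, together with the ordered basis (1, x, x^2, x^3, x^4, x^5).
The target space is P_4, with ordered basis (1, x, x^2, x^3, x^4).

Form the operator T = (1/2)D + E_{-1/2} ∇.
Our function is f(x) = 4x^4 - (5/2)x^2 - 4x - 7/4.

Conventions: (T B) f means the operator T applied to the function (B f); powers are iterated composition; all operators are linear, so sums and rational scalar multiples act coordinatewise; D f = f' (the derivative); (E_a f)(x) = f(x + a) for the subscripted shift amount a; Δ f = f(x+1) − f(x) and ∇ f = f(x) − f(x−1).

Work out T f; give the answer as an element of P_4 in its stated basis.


D f = 16x^3 - 5x - 4
((1/2)D) f = 8x^3 - (5/2)x - 2
∇ f = 16x^3 - 24x^2 + 11x - 11/2
E_{-1/2} ∇ f = 16x^3 - 48x^2 + 47x - 19
((1/2)D + E_{-1/2} ∇) f = 24x^3 - 48x^2 + (89/2)x - 21

the result is g(x) = 24x^3 - 48x^2 + (89/2)x - 21
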